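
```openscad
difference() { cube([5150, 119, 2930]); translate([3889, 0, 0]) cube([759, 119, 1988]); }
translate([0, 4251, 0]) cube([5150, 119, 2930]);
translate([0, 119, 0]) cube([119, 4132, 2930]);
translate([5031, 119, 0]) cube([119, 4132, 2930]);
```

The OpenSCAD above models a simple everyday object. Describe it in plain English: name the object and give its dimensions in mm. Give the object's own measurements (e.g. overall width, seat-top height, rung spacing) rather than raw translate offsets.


A single room: four walls, each 2930 mm tall and 119 mm thick, enclosing an outside footprint 5150×4370 mm (x × y), no floor or roof. The front and back walls (−y and +y sides) run the full x-width; the side walls fit between their inner faces. A door opening 759 mm wide and 1988 mm tall is cut through the front wall from the floor up, its −x edge 3889 mm from the wall's −x end.


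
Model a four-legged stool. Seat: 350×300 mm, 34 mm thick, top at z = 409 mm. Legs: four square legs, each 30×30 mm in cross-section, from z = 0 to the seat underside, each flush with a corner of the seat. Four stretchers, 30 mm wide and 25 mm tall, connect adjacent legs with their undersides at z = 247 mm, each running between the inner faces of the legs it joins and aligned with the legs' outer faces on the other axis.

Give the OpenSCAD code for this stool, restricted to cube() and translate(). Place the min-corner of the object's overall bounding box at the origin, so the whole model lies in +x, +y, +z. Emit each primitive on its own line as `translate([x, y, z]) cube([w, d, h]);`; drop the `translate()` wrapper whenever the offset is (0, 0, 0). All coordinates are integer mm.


translate([0, 0, 375]) cube([350, 300, 34]);
cube([30, 30, 375]);
translate([320, 0, 0]) cube([30, 30, 375]);
translate([0, 270, 0]) cube([30, 30, 375]);
translate([320, 270, 0]) cube([30, 30, 375]);
translate([30, 0, 247]) cube([290, 30, 25]);
translate([30, 270, 247]) cube([290, 30, 25]);
translate([0, 30, 247]) cube([30, 240, 25]);
translate([320, 30, 247]) cube([30, 240, 25]);


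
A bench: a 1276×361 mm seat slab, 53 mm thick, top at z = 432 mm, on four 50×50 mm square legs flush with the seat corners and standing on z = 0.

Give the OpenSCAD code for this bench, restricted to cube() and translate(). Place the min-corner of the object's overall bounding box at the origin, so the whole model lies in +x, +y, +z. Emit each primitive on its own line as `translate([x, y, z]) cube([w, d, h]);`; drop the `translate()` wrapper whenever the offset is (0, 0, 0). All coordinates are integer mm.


translate([0, 0, 379]) cube([1276, 361, 53]);
cube([50, 50, 379]);
translate([0, 311, 0]) cube([50, 50, 379]);
translate([1226, 0, 0]) cube([50, 50, 379]);
translate([1226, 311, 0]) cube([50, 50, 379]);


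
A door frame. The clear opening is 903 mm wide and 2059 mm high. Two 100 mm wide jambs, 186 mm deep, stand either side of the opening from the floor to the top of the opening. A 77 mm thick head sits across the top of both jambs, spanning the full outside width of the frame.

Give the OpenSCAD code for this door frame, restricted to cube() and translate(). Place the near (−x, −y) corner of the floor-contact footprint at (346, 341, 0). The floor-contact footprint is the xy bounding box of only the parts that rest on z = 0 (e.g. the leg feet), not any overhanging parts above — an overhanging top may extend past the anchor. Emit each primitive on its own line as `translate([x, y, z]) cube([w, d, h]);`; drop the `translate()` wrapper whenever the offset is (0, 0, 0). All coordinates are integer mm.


translate([346, 341, 0]) cube([100, 186, 2059]);
translate([1349, 341, 0]) cube([100, 186, 2059]);
translate([346, 341, 2059]) cube([1103, 186, 77]);


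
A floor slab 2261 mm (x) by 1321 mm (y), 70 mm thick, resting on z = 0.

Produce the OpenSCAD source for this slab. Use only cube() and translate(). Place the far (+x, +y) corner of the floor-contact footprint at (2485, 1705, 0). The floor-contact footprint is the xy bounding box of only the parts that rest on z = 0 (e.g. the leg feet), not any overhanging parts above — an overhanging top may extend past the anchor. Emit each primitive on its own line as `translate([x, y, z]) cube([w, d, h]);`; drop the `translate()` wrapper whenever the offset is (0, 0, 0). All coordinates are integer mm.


translate([224, 384, 0]) cube([2261, 1321, 70]);


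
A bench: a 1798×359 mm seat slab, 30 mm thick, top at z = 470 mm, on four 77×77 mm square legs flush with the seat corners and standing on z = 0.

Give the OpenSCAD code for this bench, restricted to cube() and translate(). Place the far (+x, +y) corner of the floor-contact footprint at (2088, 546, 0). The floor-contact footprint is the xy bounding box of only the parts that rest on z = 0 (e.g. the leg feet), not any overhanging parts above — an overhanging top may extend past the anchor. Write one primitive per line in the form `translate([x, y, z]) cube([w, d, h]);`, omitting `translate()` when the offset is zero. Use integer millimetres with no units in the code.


// leg_h = 470 − 30 = 440
translate([290, 187, 440]) cube([1798, 359, 30]);
translate([290, 187, 0]) cube([77, 77, 440]);
translate([290, 469, 0]) cube([77, 77, 440]);
translate([2011, 187, 0]) cube([77, 77, 440]);
translate([2011, 469, 0]) cube([77, 77, 440]);


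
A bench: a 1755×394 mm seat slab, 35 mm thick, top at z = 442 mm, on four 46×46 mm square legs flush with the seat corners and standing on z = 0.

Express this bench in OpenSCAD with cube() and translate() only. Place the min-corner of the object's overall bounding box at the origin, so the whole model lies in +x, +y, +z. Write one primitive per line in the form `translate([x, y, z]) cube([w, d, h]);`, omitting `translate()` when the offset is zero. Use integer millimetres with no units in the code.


// leg_h = 442 − 35 = 407
translate([0, 0, 407]) cube([1755, 394, 35]);
cube([46, 46, 407]);
translate([0, 348, 0]) cube([46, 46, 407]);
translate([1709, 0, 0]) cube([46, 46, 407]);
translate([1709, 348, 0]) cube([46, 46, 407]);


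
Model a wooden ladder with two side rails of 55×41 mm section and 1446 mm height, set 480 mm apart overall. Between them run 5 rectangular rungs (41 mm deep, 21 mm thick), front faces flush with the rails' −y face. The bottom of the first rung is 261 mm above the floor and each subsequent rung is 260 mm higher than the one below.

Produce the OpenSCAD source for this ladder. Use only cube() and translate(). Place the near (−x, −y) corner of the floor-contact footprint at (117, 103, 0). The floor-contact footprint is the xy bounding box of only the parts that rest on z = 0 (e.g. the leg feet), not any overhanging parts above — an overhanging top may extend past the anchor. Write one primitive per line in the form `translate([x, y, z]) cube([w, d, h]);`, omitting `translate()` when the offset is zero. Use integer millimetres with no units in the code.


translate([117, 103, 0]) cube([55, 41, 1446]);
translate([542, 103, 0]) cube([55, 41, 1446]);
translate([172, 103, 261]) cube([370, 41, 21]);
translate([172, 103, 521]) cube([370, 41, 21]);
translate([172, 103, 781]) cube([370, 41, 21]);
translate([172, 103, 1041]) cube([370, 41, 21]);
translate([172, 103, 1301]) cube([370, 41, 21]);


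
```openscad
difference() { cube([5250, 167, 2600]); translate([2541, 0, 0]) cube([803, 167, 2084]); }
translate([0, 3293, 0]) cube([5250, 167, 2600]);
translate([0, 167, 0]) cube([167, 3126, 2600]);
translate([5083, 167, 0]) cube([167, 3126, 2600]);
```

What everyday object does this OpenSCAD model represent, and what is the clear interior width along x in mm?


A single room. The interior width is 4916 mm.

Four walls enclosing a rectangle with a door in the front wall — a room. Outside width 5250 minus two 167 mm walls gives 4916 mm.


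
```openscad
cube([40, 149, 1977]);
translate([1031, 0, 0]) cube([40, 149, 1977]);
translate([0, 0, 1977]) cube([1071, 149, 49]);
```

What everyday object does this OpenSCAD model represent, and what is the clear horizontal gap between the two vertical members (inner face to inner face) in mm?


A door frame. The clear opening width is 991 mm.

Two 1977 mm tall posts with a header on top — a door frame. The left jamb is 40 mm wide at x = 0; the right jamb starts at x = 1031. The clear opening is 1031 − 40 = 991 mm.


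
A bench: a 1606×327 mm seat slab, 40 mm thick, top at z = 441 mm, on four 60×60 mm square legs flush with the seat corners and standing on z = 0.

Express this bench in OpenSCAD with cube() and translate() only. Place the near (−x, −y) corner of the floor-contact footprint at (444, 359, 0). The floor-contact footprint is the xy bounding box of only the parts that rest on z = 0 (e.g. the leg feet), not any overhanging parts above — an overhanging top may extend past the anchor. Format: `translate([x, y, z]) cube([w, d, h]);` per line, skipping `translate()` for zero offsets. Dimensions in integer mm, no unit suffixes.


// leg_h = 441 − 40 = 401
translate([444, 359, 401]) cube([1606, 327, 40]);
translate([444, 359, 0]) cube([60, 60, 401]);
translate([444, 626, 0]) cube([60, 60, 401]);
translate([1990, 359, 0]) cube([60, 60, 401]);
translate([1990, 626, 0]) cube([60, 60, 401]);


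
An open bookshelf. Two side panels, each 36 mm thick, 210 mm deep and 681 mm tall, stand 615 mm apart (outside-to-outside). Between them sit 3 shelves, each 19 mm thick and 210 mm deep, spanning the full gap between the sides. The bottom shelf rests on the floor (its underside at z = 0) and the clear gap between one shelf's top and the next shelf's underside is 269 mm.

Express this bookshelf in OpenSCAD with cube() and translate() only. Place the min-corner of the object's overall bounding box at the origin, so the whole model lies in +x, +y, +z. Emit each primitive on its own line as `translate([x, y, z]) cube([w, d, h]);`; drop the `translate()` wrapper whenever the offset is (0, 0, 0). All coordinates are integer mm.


cube([36, 210, 681]);
translate([579, 0, 0]) cube([36, 210, 681]);
translate([36, 0, 0]) cube([543, 210, 19]);
translate([36, 0, 288]) cube([543, 210, 19]);
translate([36, 0, 576]) cube([543, 210, 19]);


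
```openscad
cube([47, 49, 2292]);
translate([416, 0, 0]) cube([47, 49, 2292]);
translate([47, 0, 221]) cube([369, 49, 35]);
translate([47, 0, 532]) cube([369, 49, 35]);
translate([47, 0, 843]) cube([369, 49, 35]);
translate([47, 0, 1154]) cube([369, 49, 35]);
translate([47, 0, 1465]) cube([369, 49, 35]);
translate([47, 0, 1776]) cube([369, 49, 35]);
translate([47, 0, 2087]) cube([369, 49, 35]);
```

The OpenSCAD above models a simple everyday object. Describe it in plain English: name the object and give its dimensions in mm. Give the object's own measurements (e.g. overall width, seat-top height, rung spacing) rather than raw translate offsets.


A straight ladder. Two 47×49 mm vertical rails, 2292 mm tall, stand 463 mm apart (outside-to-outside) with their front faces coplanar on the −y side. 7 rungs, each 49 mm deep and 35 mm tall, span between the inner faces of the rails, front faces flush with the rails. The lowest rung's underside is at z = 221 mm and rungs are spaced 311 mm apart (underside to underside).


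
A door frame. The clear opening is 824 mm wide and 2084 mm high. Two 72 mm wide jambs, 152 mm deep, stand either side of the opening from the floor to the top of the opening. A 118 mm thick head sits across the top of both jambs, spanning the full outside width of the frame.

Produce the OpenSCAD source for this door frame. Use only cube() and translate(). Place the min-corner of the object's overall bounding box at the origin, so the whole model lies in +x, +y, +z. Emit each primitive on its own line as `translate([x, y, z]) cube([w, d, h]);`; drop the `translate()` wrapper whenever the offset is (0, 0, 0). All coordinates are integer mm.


cube([72, 152, 2084]);
translate([896, 0, 0]) cube([72, 152, 2084]);
translate([0, 0, 2084]) cube([968, 152, 118]);


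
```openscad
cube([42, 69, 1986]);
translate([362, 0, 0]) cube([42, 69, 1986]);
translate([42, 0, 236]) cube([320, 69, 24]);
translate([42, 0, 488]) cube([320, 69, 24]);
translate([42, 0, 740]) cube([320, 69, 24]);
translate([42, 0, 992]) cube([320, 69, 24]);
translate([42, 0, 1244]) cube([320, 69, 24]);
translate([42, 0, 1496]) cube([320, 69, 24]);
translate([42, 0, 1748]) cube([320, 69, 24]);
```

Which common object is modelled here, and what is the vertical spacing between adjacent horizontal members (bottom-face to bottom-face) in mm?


A ladder. The rung spacing is 252 mm.

Two tall 42×69 posts with 7 short bars between them — a ladder. Adjacent rungs sit at z = 236 and z = 488, so the spacing is 488 − 236 = 252 mm.


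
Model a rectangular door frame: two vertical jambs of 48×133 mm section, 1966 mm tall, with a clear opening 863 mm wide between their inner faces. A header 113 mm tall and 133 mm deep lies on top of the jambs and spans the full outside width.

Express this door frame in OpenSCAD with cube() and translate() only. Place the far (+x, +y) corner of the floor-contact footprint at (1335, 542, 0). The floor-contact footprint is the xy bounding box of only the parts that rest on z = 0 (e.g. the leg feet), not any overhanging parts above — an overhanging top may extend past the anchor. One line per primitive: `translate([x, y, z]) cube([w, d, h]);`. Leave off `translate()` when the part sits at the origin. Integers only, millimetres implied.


translate([376, 409, 0]) cube([48, 133, 1966]);
translate([1287, 409, 0]) cube([48, 133, 1966]);
translate([376, 409, 1966]) cube([959, 133, 113]);


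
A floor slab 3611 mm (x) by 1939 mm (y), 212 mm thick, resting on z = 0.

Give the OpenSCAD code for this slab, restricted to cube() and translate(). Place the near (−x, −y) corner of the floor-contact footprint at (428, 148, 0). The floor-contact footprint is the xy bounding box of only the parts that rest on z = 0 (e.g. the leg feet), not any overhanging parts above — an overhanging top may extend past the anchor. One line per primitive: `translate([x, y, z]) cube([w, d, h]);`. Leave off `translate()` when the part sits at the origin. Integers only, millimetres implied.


translate([428, 148, 0]) cube([3611, 1939, 212]);


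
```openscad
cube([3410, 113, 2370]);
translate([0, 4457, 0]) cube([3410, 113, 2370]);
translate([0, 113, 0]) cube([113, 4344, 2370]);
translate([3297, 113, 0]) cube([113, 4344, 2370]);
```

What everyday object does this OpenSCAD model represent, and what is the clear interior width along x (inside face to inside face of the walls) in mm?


A house (or room) frame. The interior width is 3184 mm.

Four 2370 mm walls enclosing a rectangle with no floor or roof — a room or house frame. Outside width is 3410 mm and wall thickness is 113 mm, so the interior width is 3410 − 2 × 113 = 3184 mm.


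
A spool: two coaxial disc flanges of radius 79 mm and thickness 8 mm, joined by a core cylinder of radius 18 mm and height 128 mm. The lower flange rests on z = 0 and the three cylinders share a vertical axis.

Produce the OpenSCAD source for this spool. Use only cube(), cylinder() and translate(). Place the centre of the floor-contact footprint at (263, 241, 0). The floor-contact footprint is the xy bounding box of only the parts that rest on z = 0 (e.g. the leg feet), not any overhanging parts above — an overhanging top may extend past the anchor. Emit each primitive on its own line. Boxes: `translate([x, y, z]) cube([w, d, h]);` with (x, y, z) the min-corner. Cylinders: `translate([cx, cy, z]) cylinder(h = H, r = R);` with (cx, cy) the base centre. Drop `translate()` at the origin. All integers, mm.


translate([263, 241, 0]) cylinder(h = 8, r = 79);
translate([263, 241, 8]) cylinder(h = 128, r = 18);
translate([263, 241, 136]) cylinder(h = 8, r = 79);


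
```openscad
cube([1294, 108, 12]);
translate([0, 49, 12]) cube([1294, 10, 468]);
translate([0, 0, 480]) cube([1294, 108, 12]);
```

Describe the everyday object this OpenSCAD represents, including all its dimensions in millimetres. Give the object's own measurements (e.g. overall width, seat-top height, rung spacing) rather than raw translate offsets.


An I-beam lying along x, 1294 mm long. Overall section height 492 mm. Two flanges 108 mm wide (y) and 12 mm thick, one on the floor and one at the top; a web 10 mm thick runs between them, centred on the flange width.


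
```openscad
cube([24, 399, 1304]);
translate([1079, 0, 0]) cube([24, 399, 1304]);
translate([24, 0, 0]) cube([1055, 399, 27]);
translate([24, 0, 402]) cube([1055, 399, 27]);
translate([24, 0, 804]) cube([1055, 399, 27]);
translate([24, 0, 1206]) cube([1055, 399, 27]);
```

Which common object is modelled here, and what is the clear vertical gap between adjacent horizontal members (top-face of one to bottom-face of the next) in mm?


A bookshelf. The clear shelf gap is 375 mm.

Two tall side panels with 4 horizontal boards between them — a bookshelf. The first two shelf undersides are at z = 0 and z = 402; with shelf thickness 27, the clear gap is 402 − 0 − 27 = 375 mm.


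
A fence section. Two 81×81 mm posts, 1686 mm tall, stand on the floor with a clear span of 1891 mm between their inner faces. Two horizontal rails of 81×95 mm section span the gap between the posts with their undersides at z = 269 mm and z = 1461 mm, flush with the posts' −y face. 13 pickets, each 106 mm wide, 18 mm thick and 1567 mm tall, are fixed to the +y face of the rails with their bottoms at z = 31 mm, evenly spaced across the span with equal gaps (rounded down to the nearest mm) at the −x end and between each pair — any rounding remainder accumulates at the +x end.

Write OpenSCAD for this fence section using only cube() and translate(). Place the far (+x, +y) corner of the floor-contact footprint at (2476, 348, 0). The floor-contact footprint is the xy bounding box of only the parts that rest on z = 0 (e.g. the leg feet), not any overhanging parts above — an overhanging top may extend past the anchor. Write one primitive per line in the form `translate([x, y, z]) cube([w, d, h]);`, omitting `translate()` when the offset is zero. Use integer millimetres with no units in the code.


translate([423, 267, 0]) cube([81, 81, 1686]);
translate([2395, 267, 0]) cube([81, 81, 1686]);
translate([504, 267, 269]) cube([1891, 81, 95]);
translate([504, 267, 1461]) cube([1891, 81, 95]);
translate([540, 348, 31]) cube([106, 18, 1567]);
translate([682, 348, 31]) cube([106, 18, 1567]);
translate([824, 348, 31]) cube([106, 18, 1567]);
translate([966, 348, 31]) cube([106, 18, 1567]);
translate([1108, 348, 31]) cube([106, 18, 1567]);
translate([1250, 348, 31]) cube([106, 18, 1567]);
translate([1392, 348, 31]) cube([106, 18, 1567]);
translate([1534, 348, 31]) cube([106, 18, 1567]);
translate([1676, 348, 31]) cube([106, 18, 1567]);
translate([1818, 348, 31]) cube([106, 18, 1567]);
translate([1960, 348, 31]) cube([106, 18, 1567]);
translate([2102, 348, 31]) cube([106, 18, 1567]);
translate([2244, 348, 31]) cube([106, 18, 1567]);


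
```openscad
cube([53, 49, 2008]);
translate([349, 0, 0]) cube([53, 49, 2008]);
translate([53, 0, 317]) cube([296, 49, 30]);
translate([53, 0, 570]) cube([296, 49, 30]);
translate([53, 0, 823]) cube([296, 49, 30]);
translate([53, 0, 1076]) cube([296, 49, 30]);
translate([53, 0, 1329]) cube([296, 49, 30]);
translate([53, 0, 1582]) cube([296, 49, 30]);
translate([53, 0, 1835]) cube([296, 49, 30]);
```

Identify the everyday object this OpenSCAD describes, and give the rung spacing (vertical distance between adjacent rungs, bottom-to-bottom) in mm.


A ladder. The rung spacing is 253 mm.

Two tall 53×49 posts with 7 short bars between them — a ladder. Adjacent rungs sit at z = 317 and z = 570, so the spacing is 570 − 317 = 253 mm.


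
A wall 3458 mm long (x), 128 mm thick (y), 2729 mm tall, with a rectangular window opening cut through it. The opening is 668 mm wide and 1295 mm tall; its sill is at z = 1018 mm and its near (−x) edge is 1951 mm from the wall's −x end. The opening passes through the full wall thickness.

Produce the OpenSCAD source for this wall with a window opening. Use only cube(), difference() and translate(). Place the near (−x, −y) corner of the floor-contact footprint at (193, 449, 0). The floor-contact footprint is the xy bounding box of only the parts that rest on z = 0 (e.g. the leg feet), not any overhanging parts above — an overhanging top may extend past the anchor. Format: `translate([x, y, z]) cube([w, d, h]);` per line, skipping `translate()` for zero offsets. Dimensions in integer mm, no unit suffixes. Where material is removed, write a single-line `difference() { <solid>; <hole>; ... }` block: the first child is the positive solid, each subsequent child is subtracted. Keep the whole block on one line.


difference() { translate([193, 449, 0]) cube([3458, 128, 2729]); translate([2144, 449, 1018]) cube([668, 128, 1295]); }


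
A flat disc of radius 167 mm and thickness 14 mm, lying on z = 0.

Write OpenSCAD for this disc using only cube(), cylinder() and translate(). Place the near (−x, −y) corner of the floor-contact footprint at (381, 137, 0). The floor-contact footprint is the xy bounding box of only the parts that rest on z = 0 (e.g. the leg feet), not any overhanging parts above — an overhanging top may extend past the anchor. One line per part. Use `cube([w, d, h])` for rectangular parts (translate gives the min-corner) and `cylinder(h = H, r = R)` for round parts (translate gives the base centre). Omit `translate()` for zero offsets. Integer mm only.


translate([548, 304, 0]) cylinder(h = 14, r = 167);


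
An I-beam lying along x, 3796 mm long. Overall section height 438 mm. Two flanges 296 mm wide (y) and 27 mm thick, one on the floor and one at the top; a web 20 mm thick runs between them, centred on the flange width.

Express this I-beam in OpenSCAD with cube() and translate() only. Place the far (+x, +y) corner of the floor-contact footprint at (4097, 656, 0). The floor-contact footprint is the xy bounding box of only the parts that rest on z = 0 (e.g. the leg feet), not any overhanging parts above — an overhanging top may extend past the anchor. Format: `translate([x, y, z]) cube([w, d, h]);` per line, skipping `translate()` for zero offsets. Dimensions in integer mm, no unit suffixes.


translate([301, 360, 0]) cube([3796, 296, 27]);
translate([301, 498, 27]) cube([3796, 20, 384]);
translate([301, 360, 411]) cube([3796, 296, 27]);


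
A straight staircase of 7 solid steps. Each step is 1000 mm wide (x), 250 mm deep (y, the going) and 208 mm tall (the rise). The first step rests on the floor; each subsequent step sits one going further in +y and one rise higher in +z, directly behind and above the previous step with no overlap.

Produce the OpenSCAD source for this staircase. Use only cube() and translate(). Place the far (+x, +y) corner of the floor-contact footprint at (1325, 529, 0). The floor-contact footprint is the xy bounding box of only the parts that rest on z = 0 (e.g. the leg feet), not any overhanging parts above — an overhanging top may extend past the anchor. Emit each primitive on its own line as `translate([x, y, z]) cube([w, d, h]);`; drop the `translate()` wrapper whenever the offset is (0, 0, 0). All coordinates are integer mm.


translate([325, 279, 0]) cube([1000, 250, 208]);
translate([325, 529, 208]) cube([1000, 250, 208]);
translate([325, 779, 416]) cube([1000, 250, 208]);
translate([325, 1029, 624]) cube([1000, 250, 208]);
translate([325, 1279, 832]) cube([1000, 250, 208]);
translate([325, 1529, 1040]) cube([1000, 250, 208]);
translate([325, 1779, 1248]) cube([1000, 250, 208]);


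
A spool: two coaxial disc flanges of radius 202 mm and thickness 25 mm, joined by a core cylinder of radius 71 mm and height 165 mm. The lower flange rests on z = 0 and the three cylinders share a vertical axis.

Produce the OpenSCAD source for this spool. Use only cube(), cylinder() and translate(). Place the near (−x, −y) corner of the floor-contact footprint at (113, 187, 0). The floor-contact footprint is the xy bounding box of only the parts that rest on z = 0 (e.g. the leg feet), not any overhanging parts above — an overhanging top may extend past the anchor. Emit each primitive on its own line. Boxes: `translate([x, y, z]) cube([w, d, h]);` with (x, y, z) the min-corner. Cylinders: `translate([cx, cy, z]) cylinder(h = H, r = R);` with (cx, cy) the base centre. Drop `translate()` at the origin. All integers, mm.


translate([315, 389, 0]) cylinder(h = 25, r = 202);
translate([315, 389, 25]) cylinder(h = 165, r = 71);
translate([315, 389, 190]) cylinder(h = 25, r = 202);


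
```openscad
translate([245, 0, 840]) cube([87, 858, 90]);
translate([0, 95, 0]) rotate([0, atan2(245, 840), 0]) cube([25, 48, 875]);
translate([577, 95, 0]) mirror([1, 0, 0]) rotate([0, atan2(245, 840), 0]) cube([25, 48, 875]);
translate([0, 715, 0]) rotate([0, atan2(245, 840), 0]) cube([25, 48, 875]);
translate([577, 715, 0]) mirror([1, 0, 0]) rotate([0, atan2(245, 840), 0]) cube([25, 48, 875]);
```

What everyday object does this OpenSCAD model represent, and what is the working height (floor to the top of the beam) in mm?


A sawhorse. The overall height is 930 mm.

A beam across two mirrored pairs of raked legs — a sawhorse. The beam's underside is at z = 840 (matching the legs' vertical rise in atan2(245, 840)) and the beam is 90 mm tall, so its top is at 840 + 90 = 930 mm. The raked legs top out at the beam's underside, so that is the highest point.


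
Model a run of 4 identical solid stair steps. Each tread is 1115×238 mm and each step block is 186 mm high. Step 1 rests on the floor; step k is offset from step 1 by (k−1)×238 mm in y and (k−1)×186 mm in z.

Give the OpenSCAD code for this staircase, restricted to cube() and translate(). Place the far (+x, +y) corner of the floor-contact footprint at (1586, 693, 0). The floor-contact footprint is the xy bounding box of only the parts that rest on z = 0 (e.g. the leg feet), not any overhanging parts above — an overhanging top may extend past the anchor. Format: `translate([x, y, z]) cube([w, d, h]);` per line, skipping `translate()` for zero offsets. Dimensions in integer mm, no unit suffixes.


translate([471, 455, 0]) cube([1115, 238, 186]);
translate([471, 693, 186]) cube([1115, 238, 186]);
translate([471, 931, 372]) cube([1115, 238, 186]);
translate([471, 1169, 558]) cube([1115, 238, 186]);


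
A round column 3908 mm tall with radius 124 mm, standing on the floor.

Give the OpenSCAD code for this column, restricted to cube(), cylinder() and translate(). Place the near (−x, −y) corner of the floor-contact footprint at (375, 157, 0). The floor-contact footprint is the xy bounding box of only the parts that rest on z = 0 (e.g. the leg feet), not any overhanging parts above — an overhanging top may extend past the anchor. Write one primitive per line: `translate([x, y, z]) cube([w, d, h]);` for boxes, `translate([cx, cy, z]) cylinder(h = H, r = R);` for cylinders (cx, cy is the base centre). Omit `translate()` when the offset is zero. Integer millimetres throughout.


translate([499, 281, 0]) cylinder(h = 3908, r = 124);


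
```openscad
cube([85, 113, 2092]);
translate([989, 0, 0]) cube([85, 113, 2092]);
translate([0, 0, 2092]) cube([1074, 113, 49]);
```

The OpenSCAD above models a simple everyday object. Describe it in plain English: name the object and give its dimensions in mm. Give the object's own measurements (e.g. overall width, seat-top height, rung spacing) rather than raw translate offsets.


A door frame. The clear opening is 904 mm wide and 2092 mm high. Two 85 mm wide jambs, 113 mm deep, stand either side of the opening from the floor to the top of the opening. A 49 mm thick head sits across the top of both jambs, spanning the full outside width of the frame.


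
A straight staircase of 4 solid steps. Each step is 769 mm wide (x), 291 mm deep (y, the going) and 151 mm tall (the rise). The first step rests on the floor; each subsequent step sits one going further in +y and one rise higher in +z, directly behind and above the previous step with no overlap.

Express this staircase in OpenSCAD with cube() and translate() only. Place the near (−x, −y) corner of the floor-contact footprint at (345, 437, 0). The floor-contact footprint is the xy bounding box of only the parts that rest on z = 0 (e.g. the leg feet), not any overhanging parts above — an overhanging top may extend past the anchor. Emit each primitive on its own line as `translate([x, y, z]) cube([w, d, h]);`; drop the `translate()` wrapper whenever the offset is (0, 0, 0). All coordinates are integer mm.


translate([345, 437, 0]) cube([769, 291, 151]);
translate([345, 728, 151]) cube([769, 291, 151]);
translate([345, 1019, 302]) cube([769, 291, 151]);
translate([345, 1310, 453]) cube([769, 291, 151]);


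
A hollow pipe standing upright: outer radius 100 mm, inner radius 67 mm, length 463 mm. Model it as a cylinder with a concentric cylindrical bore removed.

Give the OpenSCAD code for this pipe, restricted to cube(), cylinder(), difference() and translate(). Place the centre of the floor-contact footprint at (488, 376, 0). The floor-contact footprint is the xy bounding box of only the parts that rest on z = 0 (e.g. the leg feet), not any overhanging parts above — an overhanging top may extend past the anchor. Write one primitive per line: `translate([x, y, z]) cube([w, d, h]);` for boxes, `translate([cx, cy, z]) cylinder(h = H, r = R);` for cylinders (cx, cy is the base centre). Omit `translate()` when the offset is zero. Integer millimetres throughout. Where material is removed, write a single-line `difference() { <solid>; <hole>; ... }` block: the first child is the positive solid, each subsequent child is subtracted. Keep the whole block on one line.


difference() { translate([488, 376, 0]) cylinder(h = 463, r = 100); translate([488, 376, 0]) cylinder(h = 463, r = 67); }


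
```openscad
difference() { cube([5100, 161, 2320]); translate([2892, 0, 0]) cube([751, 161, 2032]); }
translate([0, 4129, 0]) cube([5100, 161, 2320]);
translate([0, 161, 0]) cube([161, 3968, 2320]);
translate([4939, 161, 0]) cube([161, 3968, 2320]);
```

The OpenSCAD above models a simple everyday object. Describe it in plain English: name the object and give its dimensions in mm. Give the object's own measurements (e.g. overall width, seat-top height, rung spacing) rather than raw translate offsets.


A single room: four walls, each 2320 mm tall and 161 mm thick, enclosing an outside footprint 5100×4290 mm (x × y), no floor or roof. The front and back walls (−y and +y sides) run the full x-width; the side walls fit between their inner faces. A door opening 751 mm wide and 2032 mm tall is cut through the front wall from the floor up, its −x edge 2892 mm from the wall's −x end.


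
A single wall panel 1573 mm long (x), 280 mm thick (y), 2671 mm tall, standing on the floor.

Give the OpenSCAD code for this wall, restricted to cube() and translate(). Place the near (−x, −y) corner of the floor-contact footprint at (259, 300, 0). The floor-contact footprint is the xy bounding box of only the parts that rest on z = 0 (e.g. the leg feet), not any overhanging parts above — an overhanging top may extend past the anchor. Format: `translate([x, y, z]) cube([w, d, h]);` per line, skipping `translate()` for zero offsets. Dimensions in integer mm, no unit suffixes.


translate([259, 300, 0]) cube([1573, 280, 2671]);


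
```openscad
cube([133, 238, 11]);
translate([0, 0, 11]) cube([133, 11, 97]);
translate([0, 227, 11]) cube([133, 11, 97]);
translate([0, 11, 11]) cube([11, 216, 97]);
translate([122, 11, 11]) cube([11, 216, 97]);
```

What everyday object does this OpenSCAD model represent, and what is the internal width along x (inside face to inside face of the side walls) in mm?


An open box. The internal width is 111 mm.

A 133×238 base slab with four walls standing on it — an open box. The base is 133 mm wide and the walls are 11 mm thick, so the internal width is 133 − 2 × 11 = 111 mm.


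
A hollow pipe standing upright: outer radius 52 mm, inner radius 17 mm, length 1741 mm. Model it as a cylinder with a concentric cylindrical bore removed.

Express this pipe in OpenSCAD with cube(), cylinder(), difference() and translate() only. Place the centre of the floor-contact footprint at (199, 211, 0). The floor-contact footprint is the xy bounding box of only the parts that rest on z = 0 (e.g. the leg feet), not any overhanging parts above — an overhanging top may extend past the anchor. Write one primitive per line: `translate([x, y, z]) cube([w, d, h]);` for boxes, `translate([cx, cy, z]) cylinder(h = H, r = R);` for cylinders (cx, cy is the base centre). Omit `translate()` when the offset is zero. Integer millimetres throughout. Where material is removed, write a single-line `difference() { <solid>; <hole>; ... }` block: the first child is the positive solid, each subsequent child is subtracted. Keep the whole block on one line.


difference() { translate([199, 211, 0]) cylinder(h = 1741, r = 52); translate([199, 211, 0]) cylinder(h = 1741, r = 17); }


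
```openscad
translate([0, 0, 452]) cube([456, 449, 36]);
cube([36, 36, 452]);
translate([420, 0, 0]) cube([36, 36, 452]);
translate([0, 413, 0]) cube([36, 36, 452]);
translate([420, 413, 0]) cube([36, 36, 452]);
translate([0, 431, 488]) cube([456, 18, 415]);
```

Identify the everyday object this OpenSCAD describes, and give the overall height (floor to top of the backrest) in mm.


A chair. The overall height is 903 mm.

A slab on four corner posts with a tall panel at the back — a chair. The seat slab sits at z = 452 with thickness 36, and the 415 mm backrest starts at the seat top, so the overall height is 452 + 36 + 415 = 903 mm.


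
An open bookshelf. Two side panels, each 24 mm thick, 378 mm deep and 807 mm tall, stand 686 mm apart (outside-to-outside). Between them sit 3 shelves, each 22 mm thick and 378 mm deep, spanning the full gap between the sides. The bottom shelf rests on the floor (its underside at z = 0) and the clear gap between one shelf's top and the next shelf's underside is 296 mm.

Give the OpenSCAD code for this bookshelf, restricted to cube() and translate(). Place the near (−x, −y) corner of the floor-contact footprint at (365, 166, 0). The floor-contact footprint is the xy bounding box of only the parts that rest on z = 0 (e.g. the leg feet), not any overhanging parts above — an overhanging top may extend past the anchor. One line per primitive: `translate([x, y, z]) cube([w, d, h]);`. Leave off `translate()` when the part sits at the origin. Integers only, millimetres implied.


translate([365, 166, 0]) cube([24, 378, 807]);
translate([1027, 166, 0]) cube([24, 378, 807]);
translate([389, 166, 0]) cube([638, 378, 22]);
translate([389, 166, 318]) cube([638, 378, 22]);
translate([389, 166, 636]) cube([638, 378, 22]);


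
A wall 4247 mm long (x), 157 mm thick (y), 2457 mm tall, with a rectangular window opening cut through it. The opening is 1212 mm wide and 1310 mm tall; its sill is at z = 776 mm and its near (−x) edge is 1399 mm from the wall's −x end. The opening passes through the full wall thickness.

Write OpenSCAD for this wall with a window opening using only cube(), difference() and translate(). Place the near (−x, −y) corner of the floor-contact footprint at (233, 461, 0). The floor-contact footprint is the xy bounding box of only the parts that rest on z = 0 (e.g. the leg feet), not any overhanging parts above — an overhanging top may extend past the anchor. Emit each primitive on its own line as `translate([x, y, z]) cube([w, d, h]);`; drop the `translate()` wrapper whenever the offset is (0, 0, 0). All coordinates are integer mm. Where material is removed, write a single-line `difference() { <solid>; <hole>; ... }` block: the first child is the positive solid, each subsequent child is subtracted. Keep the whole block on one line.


difference() { translate([233, 461, 0]) cube([4247, 157, 2457]); translate([1632, 461, 776]) cube([1212, 157, 1310]); }


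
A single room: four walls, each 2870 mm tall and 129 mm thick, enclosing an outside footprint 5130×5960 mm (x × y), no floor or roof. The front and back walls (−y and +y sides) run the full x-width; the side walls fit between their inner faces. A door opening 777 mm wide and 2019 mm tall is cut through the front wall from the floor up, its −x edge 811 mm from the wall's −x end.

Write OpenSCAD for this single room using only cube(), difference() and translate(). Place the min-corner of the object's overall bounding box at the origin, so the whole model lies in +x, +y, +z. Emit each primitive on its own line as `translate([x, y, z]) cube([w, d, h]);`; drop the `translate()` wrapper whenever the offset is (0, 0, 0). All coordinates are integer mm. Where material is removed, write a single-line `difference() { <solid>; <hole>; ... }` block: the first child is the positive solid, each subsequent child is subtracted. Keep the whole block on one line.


difference() { cube([5130, 129, 2870]); translate([811, 0, 0]) cube([777, 129, 2019]); }
translate([0, 5831, 0]) cube([5130, 129, 2870]);
translate([0, 129, 0]) cube([129, 5702, 2870]);
translate([5001, 129, 0]) cube([129, 5702, 2870]);


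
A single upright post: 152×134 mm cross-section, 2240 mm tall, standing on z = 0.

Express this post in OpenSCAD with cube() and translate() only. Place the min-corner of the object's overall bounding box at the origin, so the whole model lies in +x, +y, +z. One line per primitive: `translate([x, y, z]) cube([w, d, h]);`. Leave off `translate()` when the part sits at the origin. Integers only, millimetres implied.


cube([152, 134, 2240]);


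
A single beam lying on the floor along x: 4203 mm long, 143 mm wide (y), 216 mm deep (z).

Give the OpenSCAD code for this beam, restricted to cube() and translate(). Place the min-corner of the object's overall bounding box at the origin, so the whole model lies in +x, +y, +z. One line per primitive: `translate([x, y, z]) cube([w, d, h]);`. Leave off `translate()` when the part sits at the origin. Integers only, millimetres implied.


cube([4203, 143, 216]);


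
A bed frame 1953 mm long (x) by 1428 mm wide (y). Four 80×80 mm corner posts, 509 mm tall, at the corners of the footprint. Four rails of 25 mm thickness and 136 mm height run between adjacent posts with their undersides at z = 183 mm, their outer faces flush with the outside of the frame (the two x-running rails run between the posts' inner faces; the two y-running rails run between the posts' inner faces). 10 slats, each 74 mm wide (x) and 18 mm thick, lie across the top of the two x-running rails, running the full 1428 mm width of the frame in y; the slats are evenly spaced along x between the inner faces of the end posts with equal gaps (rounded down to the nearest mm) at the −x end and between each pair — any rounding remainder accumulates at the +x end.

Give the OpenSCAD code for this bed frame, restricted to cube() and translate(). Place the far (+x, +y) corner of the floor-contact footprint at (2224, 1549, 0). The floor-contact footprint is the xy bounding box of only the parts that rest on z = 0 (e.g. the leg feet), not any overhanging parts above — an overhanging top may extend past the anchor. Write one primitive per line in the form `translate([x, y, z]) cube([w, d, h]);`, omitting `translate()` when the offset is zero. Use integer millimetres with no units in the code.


translate([271, 121, 0]) cube([80, 80, 509]);
translate([271, 1469, 0]) cube([80, 80, 509]);
translate([2144, 121, 0]) cube([80, 80, 509]);
translate([2144, 1469, 0]) cube([80, 80, 509]);
translate([351, 121, 183]) cube([1793, 25, 136]);
translate([351, 1524, 183]) cube([1793, 25, 136]);
translate([271, 201, 183]) cube([25, 1268, 136]);
translate([2199, 201, 183]) cube([25, 1268, 136]);
translate([446, 121, 319]) cube([74, 1428, 18]);
translate([615, 121, 319]) cube([74, 1428, 18]);
translate([784, 121, 319]) cube([74, 1428, 18]);
translate([953, 121, 319]) cube([74, 1428, 18]);
translate([1122, 121, 319]) cube([74, 1428, 18]);
translate([1291, 121, 319]) cube([74, 1428, 18]);
translate([1460, 121, 319]) cube([74, 1428, 18]);
translate([1629, 121, 319]) cube([74, 1428, 18]);
translate([1798, 121, 319]) cube([74, 1428, 18]);
translate([1967, 121, 319]) cube([74, 1428, 18]);
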